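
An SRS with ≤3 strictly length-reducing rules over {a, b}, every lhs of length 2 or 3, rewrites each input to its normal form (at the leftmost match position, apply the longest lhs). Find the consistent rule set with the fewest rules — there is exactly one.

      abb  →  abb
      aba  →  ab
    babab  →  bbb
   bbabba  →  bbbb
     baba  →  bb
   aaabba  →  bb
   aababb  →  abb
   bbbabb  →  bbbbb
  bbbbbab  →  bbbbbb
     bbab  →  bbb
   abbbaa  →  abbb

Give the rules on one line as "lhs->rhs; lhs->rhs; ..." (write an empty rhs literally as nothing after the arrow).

  | abb
  | aba => ab
  | babab => bbab => bbb
  | bbabba => bbbba => bbbb

aaa->; aab->; ba->b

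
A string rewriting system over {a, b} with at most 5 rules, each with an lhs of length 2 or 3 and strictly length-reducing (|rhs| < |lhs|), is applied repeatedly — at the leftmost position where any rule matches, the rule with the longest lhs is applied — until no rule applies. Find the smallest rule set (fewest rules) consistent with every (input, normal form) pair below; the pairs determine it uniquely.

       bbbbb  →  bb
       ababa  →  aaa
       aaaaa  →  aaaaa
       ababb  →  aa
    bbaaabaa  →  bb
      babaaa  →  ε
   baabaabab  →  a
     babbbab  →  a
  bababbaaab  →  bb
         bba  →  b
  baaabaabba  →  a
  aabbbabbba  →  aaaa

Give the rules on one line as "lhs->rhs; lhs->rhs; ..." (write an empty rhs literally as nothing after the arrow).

ab->a; ba->; baa->b; bbb->

  | bbbbb => bb
  | ababa => aaba => aaa
  | aaaaa
  | ababb => aabb => aab => aa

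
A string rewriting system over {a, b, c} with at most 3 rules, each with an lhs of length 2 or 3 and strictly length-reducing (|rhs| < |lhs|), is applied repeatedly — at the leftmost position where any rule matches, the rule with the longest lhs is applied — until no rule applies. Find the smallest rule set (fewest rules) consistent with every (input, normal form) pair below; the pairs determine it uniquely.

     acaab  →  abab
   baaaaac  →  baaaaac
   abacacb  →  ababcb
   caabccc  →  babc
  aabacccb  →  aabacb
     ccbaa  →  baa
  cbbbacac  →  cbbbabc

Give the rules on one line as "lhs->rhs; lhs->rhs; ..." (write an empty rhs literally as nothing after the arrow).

  | acaab => abab
  | baaaaac
  | abacacb => ababcb
  | caabccc => babccc => babc

ca->b; cc->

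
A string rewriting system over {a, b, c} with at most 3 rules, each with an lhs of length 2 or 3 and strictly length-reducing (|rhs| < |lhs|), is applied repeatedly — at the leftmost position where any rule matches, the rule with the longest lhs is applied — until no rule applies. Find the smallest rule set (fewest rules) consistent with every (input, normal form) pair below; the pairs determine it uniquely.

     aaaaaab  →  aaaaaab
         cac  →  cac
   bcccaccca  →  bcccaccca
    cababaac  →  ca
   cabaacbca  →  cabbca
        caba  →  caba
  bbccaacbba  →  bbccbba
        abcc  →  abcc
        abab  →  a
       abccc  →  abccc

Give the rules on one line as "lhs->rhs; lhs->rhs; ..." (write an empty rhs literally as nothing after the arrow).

  | aaaaaab
  | cac
  | bcccaccca
  | cababaac => caaac => ca

aac->; bab->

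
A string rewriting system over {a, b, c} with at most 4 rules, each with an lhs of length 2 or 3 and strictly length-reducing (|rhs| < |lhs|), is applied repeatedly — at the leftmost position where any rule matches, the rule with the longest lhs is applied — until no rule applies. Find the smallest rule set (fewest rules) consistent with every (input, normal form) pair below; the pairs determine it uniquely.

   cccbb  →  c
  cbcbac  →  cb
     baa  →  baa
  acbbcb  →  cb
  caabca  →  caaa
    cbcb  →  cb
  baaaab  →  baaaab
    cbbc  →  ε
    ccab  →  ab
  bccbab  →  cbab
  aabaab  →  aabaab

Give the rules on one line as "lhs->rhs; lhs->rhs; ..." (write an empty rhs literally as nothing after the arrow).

  | cccbb => cbb => c
  | cbcbac => cbac => cb
  | baa
  | acbbcb => bbcb => cb

ac->; bb->; bc->; cc->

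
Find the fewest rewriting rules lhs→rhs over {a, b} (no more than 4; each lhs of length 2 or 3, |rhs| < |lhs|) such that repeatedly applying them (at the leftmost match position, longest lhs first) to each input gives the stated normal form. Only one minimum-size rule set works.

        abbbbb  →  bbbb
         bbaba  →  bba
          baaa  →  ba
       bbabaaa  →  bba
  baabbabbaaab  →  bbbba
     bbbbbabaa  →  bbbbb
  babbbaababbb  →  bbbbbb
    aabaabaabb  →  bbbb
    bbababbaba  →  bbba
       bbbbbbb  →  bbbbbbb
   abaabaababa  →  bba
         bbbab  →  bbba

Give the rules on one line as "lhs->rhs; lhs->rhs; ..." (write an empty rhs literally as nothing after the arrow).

  | abbbbb => bbbb
  | bbaba => bba
  | baaa => ba
  | bbabaaa => bbaaa => bba

aa->; ab->a; aba->a; abb->b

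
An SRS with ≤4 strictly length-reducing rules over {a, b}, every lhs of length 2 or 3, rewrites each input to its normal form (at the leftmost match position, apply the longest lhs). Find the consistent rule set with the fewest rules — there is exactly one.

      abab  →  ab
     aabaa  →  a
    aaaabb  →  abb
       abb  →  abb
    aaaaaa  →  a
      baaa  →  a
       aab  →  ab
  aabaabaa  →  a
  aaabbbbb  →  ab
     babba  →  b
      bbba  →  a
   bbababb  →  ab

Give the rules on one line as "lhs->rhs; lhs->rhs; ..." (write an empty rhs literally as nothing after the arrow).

aa->a; ba->; bbb->ab

  | abab => ab
  | aabaa => abaa => aa => a
  | aaaabb => aaabb => aabb => abb
  | abb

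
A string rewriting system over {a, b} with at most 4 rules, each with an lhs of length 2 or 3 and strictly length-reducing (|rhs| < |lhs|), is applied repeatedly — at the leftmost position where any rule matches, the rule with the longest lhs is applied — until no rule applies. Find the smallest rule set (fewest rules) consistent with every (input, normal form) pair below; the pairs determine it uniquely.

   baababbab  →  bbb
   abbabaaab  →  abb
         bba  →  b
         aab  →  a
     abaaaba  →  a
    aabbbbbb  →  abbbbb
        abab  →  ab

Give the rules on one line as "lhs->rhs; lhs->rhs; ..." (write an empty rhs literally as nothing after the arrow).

aab->a; ba->; baa->b

  | baababbab => bbabbab => bbbab => bbb
  | abbabaaab => abbaaab => abbab => abb
  | bba => b
  | aab => a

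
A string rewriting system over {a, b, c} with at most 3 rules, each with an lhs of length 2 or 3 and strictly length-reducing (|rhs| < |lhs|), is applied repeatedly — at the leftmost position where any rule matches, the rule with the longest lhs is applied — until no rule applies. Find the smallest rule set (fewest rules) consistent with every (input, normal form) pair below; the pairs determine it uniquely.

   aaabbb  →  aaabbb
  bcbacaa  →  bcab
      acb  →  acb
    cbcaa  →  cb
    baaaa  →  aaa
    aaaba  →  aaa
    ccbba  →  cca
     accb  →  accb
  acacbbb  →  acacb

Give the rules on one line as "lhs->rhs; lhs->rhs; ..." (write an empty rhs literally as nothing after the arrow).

  | aaabbb
  | bcbacaa => bccaa => bcab
  | acb
  | cbcaa => cbab => cb

ba->; caa->ab; cbb->c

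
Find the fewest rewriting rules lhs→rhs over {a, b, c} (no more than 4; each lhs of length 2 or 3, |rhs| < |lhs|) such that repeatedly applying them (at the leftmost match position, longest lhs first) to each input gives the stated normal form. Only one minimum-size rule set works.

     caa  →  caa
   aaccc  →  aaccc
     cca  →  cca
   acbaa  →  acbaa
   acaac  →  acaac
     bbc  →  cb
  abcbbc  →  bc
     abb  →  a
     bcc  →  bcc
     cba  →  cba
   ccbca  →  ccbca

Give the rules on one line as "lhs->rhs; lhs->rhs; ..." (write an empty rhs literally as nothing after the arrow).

abc->b; bb->; bbc->cb

  | caa
  | aaccc
  | cca
  | acbaa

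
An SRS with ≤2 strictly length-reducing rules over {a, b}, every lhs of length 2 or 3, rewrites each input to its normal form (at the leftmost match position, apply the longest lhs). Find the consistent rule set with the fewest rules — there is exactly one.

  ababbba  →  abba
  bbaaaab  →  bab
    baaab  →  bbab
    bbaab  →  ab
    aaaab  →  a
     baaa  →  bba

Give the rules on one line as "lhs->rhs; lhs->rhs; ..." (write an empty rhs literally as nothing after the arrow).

  | ababbba => abaaa => abba
  | bbaaaab => bbbaab => aaab => bab
  | baaab => bbab
  | bbaab => bbbb => ab

aa->b; bbb->a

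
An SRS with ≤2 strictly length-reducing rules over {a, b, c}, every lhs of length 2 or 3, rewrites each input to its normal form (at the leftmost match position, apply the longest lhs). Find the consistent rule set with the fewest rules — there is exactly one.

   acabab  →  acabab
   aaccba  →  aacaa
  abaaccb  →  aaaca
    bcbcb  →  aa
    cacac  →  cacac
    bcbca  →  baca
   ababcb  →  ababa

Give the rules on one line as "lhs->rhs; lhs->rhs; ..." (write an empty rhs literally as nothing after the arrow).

  | acabab
  | aaccba => aacaa
  | abaaccb => aaaccb => aaaca
  | bcbcb => bacb => baa => aa

baa->aa; cb->a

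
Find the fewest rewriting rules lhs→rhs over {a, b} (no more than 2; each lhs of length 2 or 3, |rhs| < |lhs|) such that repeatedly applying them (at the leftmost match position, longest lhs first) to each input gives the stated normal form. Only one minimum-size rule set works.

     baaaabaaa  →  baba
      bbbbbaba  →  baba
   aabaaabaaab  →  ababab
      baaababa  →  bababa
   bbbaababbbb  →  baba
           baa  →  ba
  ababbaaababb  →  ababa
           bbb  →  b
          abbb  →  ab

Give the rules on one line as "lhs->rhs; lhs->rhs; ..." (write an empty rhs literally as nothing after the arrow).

aa->a; bb->

  | baaaabaaa => baaabaaa => baabaaa => babaaa => babaa => baba
  | bbbbbaba => bbbaba => baba
  | aabaaabaaab => abaaabaaab => abaabaaab => ababaaab => ababaab => ababab
  | baaababa => baababa => bababa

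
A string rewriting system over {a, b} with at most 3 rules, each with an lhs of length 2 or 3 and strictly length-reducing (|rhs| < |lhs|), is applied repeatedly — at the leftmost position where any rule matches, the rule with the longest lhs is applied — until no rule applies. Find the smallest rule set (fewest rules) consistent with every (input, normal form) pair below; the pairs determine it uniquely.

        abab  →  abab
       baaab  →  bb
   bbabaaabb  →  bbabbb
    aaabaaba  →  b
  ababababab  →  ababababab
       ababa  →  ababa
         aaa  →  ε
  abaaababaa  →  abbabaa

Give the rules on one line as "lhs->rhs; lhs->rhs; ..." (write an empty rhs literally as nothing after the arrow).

  | abab
  | baaab => bb
  | bbabaaabb => bbabbb
  | aaabaaba => baaba => baaa => b

aaa->; aab->aa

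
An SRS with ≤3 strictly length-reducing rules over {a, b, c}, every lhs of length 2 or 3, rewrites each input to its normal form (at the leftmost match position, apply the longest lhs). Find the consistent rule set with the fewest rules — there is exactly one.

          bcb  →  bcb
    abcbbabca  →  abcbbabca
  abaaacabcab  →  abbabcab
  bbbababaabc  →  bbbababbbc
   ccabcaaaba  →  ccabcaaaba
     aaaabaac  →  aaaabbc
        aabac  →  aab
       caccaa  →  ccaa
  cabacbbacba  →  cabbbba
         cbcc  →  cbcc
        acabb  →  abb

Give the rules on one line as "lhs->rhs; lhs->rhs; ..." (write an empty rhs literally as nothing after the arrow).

  | bcb
  | abcbbabca
  | abaaacabcab => abbacabcab => abbabcab
  | bbbababaabc => bbbababbbc

ac->; baa->bb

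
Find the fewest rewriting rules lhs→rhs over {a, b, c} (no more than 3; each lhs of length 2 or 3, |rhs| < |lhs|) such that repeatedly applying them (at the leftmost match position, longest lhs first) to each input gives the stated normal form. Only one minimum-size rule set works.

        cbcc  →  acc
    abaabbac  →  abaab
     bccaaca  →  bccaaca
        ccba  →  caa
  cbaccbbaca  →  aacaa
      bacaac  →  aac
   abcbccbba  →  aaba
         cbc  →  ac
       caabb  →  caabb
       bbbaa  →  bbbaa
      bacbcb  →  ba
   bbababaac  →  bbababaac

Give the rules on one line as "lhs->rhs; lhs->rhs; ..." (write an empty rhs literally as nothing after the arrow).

  | cbcc => acc
  | abaabbac => abaab
  | bccaaca
  | ccba => caa

bac->; cb->a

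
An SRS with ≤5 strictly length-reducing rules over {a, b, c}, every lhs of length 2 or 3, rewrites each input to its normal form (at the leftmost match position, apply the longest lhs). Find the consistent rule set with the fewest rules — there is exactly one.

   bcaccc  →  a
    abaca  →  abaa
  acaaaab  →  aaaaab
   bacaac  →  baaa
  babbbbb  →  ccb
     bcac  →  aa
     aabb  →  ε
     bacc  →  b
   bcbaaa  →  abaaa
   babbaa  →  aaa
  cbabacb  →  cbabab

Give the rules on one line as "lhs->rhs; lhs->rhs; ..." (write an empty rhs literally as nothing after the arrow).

abb->cc; ac->a; acc->; bc->a

  | bcaccc => aaccc => ac => a
  | abaca => abaa
  | acaaaab => aaaaab
  | bacaac => baaac => baaa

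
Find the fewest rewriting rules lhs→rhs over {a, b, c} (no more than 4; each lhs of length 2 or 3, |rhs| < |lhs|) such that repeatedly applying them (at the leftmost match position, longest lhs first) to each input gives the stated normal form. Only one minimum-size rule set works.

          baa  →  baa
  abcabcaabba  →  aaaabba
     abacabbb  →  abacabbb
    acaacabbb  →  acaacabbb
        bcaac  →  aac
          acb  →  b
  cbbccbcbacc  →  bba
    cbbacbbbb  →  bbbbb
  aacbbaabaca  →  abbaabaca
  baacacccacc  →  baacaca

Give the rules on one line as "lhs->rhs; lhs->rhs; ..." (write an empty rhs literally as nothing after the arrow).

acb->b; bca->a; cb->; cc->

  | baa
  | abcabcaabba => aabcaabba => aaaabba
  | abacabbb
  | acaacabbb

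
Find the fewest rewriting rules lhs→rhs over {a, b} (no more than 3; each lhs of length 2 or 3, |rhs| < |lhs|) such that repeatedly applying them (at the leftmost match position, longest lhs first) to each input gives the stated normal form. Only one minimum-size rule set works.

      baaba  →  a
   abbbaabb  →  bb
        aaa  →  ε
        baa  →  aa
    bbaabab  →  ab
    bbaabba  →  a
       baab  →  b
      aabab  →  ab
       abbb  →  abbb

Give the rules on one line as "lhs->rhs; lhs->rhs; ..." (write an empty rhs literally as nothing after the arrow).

aaa->; aab->b; ba->a

  | baaba => aaba => ba => a
  | abbbaabb => abbaabb => abaabb => aaabb => bb
  | aaa => ε
  | baa => aa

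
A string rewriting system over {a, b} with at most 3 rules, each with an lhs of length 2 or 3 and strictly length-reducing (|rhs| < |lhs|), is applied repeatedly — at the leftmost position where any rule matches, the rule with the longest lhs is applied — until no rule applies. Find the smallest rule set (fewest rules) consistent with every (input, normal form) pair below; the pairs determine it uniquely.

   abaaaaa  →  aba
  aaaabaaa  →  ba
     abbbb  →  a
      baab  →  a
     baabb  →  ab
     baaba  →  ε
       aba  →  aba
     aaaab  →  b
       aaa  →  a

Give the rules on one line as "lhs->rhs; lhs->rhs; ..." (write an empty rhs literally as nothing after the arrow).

  | abaaaaa => abaaa => aba
  | aaaabaaa => aabaaa => baaa => ba
  | abbbb => aabb => bb => a
  | baab => bb => a

aa->; bb->a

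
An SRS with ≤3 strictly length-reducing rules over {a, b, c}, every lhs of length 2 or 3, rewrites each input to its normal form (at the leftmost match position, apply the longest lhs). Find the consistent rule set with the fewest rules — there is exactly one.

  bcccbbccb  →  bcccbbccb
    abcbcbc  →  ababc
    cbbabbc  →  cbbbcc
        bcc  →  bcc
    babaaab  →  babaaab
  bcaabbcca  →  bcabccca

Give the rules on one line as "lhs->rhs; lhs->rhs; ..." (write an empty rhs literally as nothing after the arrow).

abb->bc; cbc->a

  | bcccbbccb
  | abcbcbc => ababc
  | cbbabbc => cbbbcc
  | bcc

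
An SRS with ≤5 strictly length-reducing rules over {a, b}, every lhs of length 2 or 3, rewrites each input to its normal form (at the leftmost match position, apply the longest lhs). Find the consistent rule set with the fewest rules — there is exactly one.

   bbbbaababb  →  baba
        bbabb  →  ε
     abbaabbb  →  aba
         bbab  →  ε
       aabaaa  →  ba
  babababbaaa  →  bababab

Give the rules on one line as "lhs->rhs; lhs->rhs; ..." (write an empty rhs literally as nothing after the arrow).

  | bbbbaababb => bbbaababb => bbaababb => bababb => baba
  | bbabb => bbb => bb => ε
  | abbaabbb => ababbb => ababb => aba
  | bbab => bb => ε

aa->; bb->; bba->b; bbb->bb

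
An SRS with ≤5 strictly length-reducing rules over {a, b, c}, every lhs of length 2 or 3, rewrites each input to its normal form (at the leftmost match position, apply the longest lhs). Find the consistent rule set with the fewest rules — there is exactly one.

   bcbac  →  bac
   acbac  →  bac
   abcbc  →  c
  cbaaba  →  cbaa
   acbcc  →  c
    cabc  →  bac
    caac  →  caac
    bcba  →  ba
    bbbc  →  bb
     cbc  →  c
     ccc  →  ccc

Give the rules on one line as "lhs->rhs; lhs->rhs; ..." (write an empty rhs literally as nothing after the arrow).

ab->; acb->b; bc->; cab->ba

  | bcbac => bac
  | acbac => bac
  | abcbc => cbc => c
  | cbaaba => cbaa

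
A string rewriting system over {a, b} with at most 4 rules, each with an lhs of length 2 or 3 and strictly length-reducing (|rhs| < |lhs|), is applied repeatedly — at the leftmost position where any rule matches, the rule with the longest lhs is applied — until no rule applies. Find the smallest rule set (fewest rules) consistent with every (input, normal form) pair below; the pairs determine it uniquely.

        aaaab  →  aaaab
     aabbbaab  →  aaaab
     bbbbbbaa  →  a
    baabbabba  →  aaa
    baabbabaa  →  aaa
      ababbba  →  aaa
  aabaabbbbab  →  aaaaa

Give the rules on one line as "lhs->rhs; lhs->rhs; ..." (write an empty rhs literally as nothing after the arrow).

  | aaaab
  | aabbbaab => aabaab => aaaab
  | bbbbbbaa => bbbbaa => bbaa => ba => a
  | baabbabba => aabbabba => aabbba => aaba => aaa

ba->a; bb->a; bba->b; bbb->b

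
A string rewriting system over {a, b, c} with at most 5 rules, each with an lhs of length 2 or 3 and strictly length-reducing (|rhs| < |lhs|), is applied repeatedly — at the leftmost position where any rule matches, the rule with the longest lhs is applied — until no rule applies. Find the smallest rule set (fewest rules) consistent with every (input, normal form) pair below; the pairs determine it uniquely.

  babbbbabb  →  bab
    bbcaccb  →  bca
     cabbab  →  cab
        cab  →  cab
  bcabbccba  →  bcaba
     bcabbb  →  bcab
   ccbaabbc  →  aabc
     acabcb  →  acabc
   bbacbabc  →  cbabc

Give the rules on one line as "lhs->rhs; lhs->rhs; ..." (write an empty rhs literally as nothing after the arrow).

bb->b; bba->; bcb->bc; ccb->

  | babbbbabb => babbbabb => babbabb => babb => bab
  | bbcaccb => bcaccb => bca
  | cabbab => cab
  | cab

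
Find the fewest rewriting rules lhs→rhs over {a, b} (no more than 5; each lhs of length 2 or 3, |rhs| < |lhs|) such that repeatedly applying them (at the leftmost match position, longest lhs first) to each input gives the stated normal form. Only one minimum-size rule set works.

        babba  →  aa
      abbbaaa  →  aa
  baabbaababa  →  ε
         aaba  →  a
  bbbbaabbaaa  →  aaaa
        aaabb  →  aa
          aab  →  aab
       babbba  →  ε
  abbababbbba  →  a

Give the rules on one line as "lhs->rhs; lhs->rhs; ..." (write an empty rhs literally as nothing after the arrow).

aba->; abb->; ba->; bb->a

  | babba => bba => aa
  | abbbaaa => baaa => aa
  | baabbaababa => abbaababa => aababa => aba => ε
  | aaba => a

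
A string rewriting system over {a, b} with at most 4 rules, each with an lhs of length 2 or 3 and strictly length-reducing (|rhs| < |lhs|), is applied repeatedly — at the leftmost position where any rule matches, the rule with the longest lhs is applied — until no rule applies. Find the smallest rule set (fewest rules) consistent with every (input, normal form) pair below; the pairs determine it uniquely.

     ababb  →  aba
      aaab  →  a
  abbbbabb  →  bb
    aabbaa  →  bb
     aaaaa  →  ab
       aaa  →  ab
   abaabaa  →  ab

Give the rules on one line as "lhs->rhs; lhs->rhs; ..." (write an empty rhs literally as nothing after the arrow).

  | ababb => aba
  | aaab => abb => a
  | abbbbabb => abbabb => aabb => bb
  | aabbaa => bbaa => bb

aa->; aaa->ab; abb->a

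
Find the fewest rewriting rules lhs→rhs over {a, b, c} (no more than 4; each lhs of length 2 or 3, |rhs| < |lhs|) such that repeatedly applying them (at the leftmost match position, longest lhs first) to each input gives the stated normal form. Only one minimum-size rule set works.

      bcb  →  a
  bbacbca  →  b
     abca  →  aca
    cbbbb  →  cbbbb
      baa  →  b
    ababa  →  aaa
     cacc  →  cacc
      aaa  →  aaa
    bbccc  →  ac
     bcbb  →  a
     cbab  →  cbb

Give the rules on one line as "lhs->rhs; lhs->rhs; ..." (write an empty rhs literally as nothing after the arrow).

  | bcb => ab => a
  | bbacbca => bbcbca => babca => bbca => baa => ba => b
  | abca => aca
  | cbbbb

ab->a; ba->b; bc->a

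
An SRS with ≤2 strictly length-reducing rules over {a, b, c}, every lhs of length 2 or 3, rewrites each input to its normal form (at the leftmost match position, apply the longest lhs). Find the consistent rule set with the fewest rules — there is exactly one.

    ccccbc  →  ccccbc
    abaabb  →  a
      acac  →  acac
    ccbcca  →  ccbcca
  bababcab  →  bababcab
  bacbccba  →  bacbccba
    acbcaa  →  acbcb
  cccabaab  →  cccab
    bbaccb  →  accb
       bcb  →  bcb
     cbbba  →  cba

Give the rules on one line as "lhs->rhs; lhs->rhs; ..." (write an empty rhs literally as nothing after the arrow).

  | ccccbc
  | abaabb => abbbb => abb => a
  | acac
  | ccbcca

aa->b; bb->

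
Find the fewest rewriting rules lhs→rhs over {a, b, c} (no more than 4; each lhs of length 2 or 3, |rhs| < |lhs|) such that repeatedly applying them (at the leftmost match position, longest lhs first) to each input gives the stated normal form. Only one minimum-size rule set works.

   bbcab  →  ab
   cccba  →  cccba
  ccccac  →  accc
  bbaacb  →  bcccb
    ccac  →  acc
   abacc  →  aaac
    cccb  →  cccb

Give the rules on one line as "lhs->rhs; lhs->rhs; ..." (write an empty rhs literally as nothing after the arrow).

  | bbcab => ab
  | cccba
  | ccccac => ccacc => accc
  | bbaacb => bcccb

baa->cc; bac->aa; bbc->; cca->ac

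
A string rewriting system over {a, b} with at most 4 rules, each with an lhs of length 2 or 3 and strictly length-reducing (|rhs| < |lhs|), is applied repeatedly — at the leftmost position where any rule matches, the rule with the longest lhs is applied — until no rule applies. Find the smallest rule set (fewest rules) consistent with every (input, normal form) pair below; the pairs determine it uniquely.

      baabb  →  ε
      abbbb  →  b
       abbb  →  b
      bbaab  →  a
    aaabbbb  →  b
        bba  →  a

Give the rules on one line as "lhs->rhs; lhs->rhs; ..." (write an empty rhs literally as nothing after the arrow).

ab->; ba->a; bb->b

  | baabb => aabb => ab => ε
  | abbbb => bbb => bb => b
  | abbb => bb => b
  | bbaab => baab => aab => a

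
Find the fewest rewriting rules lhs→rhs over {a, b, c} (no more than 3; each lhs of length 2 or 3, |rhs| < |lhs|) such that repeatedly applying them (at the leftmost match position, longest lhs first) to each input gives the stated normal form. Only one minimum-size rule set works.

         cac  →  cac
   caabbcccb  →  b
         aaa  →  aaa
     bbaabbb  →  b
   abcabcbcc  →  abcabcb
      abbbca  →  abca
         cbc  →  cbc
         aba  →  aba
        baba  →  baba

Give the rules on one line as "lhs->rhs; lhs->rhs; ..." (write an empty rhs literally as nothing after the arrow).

aab->b; bb->; cc->

  | cac
  | caabbcccb => cbbcccb => ccccb => ccb => b
  | aaa
  | bbaabbb => aabbb => bbb => b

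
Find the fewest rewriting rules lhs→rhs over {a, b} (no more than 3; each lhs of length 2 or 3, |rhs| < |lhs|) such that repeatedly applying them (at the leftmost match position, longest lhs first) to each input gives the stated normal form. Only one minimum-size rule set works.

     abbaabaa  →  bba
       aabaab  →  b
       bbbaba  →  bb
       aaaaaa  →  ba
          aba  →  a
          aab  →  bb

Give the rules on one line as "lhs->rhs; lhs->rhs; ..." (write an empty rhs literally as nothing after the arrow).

aa->b; ab->; bbb->ba

  | abbaabaa => baabaa => bbbaa => baaa => bba
  | aabaab => bbaab => bbbb => bab => b
  | bbbaba => baaba => bbba => baa => bb
  | aaaaaa => baaaa => bbaa => bbb => ba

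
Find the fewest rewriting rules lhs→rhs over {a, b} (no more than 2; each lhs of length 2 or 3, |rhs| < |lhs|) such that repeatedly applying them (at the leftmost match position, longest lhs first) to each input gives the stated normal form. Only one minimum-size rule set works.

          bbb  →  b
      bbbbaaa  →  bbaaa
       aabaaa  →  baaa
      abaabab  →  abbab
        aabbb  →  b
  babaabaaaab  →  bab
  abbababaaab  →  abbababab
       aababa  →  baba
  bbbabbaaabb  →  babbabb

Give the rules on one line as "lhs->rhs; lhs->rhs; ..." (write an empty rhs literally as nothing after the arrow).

  | bbb => b
  | bbbbaaa => bbaaa
  | aabaaa => baaa
  | abaabab => abbab

aab->b; bbb->b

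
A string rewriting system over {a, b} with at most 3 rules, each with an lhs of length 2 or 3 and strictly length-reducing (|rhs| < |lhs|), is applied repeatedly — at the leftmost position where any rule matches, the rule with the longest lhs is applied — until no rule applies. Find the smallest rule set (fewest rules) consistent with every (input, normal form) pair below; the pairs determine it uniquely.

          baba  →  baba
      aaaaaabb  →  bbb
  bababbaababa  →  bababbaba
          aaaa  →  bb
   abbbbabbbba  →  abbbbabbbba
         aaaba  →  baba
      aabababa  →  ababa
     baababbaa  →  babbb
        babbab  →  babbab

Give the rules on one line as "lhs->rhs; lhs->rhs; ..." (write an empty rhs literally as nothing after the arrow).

aa->b; aab->

  | baba
  | aaaaaabb => baaaabb => bbaabb => bbb
  | bababbaababa => bababbaba
  | aaaa => baa => bb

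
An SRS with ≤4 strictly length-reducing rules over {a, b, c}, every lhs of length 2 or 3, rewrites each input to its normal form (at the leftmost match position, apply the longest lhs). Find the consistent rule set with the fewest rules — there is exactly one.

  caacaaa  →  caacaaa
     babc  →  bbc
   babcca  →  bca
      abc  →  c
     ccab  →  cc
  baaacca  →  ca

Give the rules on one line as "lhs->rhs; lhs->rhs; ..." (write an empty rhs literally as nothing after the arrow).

ab->; ba->b; bcc->c

  | caacaaa
  | babc => bbc
  | babcca => bbcca => bca
  | abc => c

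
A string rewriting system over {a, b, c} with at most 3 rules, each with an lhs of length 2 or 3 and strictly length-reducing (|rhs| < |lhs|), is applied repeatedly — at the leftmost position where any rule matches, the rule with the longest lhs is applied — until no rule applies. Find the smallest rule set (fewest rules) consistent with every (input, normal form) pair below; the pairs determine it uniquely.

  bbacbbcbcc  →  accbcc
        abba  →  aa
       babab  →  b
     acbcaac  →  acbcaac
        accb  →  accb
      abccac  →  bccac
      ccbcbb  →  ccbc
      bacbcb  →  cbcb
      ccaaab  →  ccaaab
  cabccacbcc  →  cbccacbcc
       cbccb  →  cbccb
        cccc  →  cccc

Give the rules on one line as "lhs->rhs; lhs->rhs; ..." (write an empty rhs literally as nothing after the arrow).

  | bbacbbcbcc => acbbcbcc => accbcc
  | abba => aa
  | babab => bab => b
  | acbcaac

abc->bc; ba->; bb->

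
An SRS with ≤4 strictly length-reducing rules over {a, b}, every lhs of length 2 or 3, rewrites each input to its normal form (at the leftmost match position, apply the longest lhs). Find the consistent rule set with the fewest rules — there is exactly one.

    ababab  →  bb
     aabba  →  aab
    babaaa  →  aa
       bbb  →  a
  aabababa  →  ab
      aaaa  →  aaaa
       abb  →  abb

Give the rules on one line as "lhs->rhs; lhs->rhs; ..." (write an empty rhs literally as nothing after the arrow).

aba->b; ba->; bbb->a

  | ababab => bbab => bb
  | aabba => aab
  | babaaa => baaa => aa
  | bbb => a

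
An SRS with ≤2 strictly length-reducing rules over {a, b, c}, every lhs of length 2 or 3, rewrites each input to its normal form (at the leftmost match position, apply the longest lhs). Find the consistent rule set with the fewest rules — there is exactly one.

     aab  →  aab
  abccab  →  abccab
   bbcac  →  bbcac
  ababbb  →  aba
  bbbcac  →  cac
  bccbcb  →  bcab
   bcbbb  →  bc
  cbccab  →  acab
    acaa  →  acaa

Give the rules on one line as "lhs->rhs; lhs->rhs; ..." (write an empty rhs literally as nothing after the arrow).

  | aab
  | abccab
  | bbcac
  | ababbb => aba

bbb->; cbc->a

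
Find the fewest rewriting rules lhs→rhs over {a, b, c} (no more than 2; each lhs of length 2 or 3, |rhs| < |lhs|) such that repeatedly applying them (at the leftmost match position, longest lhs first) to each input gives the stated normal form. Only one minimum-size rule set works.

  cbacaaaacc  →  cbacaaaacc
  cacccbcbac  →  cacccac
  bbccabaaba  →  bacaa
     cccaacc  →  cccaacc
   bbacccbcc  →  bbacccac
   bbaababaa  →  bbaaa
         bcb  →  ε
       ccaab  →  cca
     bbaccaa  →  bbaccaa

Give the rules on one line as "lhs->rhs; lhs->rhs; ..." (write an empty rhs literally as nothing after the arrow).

  | cbacaaaacc
  | cacccbcbac => cacccabac => cacccac
  | bbccabaaba => bacabaaba => bacaaba => bacaa
  | cccaacc

ab->; bc->a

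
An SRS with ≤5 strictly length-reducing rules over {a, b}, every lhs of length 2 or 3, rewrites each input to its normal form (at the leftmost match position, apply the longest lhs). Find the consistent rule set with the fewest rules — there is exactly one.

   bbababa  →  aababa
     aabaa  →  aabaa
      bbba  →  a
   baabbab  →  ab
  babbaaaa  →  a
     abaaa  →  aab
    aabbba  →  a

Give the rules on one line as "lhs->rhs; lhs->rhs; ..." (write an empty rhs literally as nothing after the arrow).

aaa->bb; abb->aa; bb->a; bbb->

  | bbababa => aababa
  | aabaa
  | bbba => a
  | baabbab => baaaab => bbbab => ab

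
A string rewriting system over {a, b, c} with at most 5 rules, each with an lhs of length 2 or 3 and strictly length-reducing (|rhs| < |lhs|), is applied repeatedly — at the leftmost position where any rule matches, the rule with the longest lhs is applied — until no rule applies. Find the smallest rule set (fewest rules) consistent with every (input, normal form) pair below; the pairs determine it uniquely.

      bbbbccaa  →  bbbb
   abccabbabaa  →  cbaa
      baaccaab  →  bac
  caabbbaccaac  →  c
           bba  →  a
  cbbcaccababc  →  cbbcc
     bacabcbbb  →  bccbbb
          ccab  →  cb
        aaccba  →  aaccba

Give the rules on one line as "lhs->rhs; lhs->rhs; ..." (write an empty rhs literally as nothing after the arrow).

ab->c; bba->a; ca->; cbc->c

  | bbbbccaa => bbbbca => bbbb
  | abccabbabaa => cccabbabaa => ccbbabaa => ccabaa => cbaa
  | baaccaab => baacab => baab => bac
  | caabbbaccaac => abbbaccaac => cbbaccaac => caccaac => ccaac => cac => c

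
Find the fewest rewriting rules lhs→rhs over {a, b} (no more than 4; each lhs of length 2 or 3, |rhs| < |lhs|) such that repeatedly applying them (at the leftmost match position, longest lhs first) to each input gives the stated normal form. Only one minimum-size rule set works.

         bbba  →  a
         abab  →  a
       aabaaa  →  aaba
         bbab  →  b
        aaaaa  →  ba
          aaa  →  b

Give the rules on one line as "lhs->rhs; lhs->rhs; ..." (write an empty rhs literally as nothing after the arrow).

  | bbba => a
  | abab => a
  | aabaaa => aabaa => aaba
  | bbab => b

aaa->b; baa->ba; bab->; bbb->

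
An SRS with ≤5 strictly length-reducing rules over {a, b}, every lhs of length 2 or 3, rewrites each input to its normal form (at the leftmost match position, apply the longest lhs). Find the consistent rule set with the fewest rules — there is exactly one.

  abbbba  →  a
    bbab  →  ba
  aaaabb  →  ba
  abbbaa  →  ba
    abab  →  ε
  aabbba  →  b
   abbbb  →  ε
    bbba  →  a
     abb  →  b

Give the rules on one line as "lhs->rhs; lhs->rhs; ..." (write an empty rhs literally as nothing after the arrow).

aa->b; aab->ba; ab->; bb->a

  | abbbba => bbba => aba => a
  | bbab => aab => ba
  | aaaabb => baabb => bbab => aab => ba
  | abbbaa => bbaa => aaa => ba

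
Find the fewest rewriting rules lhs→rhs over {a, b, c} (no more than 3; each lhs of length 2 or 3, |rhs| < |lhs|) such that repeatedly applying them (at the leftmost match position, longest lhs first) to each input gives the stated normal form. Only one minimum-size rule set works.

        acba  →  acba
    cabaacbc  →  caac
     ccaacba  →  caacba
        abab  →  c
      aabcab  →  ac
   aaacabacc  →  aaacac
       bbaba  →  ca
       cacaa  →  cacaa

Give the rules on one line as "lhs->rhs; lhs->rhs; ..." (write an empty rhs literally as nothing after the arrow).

ab->c; bc->c; cc->c

  | acba
  | cabaacbc => ccaacbc => caacbc => caacc => caac
  | ccaacba => caacba
  | abab => cab => cc => c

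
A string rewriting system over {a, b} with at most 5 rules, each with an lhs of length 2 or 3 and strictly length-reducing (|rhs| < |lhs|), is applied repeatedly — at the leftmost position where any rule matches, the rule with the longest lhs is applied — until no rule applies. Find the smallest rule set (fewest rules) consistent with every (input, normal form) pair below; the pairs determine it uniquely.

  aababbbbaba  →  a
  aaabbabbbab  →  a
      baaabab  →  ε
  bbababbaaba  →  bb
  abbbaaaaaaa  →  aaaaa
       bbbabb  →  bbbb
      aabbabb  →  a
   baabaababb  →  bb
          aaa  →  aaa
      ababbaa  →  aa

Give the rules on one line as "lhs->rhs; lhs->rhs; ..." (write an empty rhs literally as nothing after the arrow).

  | aababbbbaba => aabbbbaba => abbaba => aba => a
  | aaabbabbbab => aaabbbab => aabab => aab => a
  | baaabab => abab => ab => ε
  | bbababbaaba => bbabbaaba => bbbaaba => bbba => bb

ab->; abb->; ba->; baa->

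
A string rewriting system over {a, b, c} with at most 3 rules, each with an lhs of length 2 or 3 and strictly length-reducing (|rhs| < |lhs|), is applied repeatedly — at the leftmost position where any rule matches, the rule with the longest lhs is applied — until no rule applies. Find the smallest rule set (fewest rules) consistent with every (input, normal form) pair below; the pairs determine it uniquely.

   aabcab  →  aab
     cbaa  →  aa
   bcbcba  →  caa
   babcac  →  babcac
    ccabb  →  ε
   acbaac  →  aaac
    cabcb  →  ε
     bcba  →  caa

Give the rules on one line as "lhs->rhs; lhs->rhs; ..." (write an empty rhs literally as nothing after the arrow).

  | aabcab => aab
  | cbaa => aa
  | bcbcba => cacba => caa
  | babcac

bcb->ca; cab->; cb->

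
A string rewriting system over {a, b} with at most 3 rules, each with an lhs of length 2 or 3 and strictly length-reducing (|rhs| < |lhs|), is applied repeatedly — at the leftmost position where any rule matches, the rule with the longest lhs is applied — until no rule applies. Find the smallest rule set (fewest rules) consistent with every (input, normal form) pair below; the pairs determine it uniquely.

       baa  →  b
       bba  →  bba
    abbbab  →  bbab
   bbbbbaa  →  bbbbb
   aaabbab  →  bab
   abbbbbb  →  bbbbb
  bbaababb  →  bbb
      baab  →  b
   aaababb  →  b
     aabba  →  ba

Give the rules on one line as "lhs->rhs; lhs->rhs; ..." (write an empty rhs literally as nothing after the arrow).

aa->; aab->; abb->b

  | baa => b
  | bba
  | abbbab => bbab
  | bbbbbaa => bbbbb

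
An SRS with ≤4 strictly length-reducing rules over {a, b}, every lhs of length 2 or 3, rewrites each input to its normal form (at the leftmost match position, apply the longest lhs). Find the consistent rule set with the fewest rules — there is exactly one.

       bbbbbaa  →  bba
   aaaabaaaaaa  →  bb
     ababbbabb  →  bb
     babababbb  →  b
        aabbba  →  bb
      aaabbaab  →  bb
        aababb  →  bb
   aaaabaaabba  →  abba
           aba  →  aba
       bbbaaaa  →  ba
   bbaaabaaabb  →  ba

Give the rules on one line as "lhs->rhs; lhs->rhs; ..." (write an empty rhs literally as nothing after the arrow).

aa->b; aab->ba; bab->aa; bbb->ab

  | bbbbbaa => abbbaa => aabaa => baaa => bba
  | aaaabaaaaaa => baabaaaaaa => bbaaaaaaa => bbbaaaaa => abaaaaa => abbaaa => abbba => aaba => baa => bb
  | ababbbabb => aaabbabb => babbabb => aababb => baabb => bbab => baa => bb
  | babababbb => aaababbb => bababbb => aaabbb => babbb => aabb => bab => aa => b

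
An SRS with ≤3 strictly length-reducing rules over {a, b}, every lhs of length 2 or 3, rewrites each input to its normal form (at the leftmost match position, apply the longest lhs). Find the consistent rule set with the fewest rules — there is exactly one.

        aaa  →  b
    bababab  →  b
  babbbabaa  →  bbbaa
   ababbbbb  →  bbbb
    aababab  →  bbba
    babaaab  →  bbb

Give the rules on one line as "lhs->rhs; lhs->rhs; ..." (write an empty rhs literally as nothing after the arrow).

  | aaa => b
  | bababab => babab => bab => b
  | babbbabaa => bbbabaa => bbbaa
  | ababbbbb => abbbbb => bbbb

aaa->b; aab->ba; ab->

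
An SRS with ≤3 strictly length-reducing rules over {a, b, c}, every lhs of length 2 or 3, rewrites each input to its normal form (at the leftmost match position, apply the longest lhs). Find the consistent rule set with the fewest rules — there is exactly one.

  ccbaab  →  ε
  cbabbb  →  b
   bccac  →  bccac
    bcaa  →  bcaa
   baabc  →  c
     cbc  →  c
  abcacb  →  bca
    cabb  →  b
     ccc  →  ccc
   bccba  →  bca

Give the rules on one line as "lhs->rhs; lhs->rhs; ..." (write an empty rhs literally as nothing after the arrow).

  | ccbaab => caab => cab => cb => ε
  | cbabbb => abbb => bbb => b
  | bccac
  | bcaa

ab->b; bb->; cb->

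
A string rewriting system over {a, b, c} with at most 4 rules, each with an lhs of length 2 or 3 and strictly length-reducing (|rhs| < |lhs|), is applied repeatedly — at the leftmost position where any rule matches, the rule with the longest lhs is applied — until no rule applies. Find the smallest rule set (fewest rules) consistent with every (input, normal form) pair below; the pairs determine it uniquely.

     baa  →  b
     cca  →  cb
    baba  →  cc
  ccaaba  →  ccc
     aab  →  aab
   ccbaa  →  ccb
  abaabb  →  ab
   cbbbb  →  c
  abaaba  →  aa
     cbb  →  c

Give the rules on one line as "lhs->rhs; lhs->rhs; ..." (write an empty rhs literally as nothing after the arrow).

ba->c; bb->; ca->b

  | baa => ca => b
  | cca => cb
  | baba => cba => cc
  | ccaaba => cbaba => ccba => ccc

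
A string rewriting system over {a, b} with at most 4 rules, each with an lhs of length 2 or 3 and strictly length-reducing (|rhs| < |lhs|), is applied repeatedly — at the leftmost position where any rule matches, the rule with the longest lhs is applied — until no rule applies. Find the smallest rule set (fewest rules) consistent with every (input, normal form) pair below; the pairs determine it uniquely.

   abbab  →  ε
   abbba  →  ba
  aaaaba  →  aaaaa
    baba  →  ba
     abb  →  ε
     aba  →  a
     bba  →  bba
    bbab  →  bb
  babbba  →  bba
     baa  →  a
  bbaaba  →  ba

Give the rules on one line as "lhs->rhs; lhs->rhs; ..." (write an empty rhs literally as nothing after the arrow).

aab->aa; ab->; abb->; baa->a

  | abbab => ab => ε
  | abbba => ba
  | aaaaba => aaaaa
  | baba => ba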